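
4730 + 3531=8261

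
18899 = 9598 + 9301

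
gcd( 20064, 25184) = 32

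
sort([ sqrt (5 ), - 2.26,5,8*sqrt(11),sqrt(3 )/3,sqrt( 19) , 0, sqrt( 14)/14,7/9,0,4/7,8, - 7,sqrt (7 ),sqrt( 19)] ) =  [-7,  -  2.26 , 0,0, sqrt(14 )/14,4/7,  sqrt(3)/3,7/9,sqrt(5),sqrt(7 ),sqrt( 19 ), sqrt( 19 ),5, 8,8*sqrt(11)]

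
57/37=57/37 =1.54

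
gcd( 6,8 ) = 2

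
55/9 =55/9 = 6.11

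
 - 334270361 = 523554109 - 857824470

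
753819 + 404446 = 1158265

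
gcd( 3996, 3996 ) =3996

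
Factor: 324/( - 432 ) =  - 3/4 = - 2^( - 2 )*3^1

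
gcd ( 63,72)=9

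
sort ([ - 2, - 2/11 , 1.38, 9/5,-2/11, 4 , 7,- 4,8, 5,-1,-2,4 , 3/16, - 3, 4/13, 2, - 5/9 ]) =[-4, - 3, - 2, - 2, - 1, - 5/9, - 2/11,-2/11, 3/16, 4/13  ,  1.38, 9/5, 2, 4, 4, 5,7 , 8]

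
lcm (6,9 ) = 18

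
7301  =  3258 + 4043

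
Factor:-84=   -  2^2 * 3^1 * 7^1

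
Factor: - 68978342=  - 2^1*34489171^1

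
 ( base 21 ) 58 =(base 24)4h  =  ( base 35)38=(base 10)113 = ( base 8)161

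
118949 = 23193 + 95756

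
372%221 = 151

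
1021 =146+875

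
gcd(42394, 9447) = 47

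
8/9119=8/9119=0.00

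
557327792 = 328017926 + 229309866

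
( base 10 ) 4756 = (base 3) 20112011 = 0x1294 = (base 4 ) 1022110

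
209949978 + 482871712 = 692821690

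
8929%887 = 59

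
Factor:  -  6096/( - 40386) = 8/53 = 2^3*53^ (-1) 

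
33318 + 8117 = 41435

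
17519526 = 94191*186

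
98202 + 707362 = 805564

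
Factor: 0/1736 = 0^1 = 0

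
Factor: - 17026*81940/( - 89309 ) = 2^3*5^1*11^( - 1)*17^1*23^(-1)*241^1*353^( - 1)* 8513^1 = 1395110440/89309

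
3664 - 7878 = - 4214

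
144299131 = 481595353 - 337296222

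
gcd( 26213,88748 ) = 11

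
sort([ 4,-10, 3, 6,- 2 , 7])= [ - 10, - 2, 3,4,6 , 7]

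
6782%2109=455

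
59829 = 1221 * 49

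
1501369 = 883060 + 618309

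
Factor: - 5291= -11^1*13^1 * 37^1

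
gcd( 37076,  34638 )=46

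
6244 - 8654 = -2410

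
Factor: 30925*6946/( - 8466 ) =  - 3^ ( - 1)*5^2 * 17^ ( - 1)*23^1*83^( - 1)* 151^1*1237^1=- 107402525/4233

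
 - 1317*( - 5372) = 7074924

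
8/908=2/227 = 0.01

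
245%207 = 38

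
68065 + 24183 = 92248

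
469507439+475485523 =944992962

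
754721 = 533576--221145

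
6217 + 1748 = 7965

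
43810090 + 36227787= 80037877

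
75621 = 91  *831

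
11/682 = 1/62= 0.02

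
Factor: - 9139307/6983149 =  - 503^( - 1)*1091^1*8377^1*13883^( - 1)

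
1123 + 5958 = 7081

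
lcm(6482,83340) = 583380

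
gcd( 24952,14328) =8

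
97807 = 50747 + 47060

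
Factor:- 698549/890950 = - 2^( - 1 )*5^( - 2)*103^(-1 ) * 173^(  -  1)*733^1*953^1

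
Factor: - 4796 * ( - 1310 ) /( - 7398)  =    -  3141380/3699 = - 2^2*3^( - 3)*5^1 * 11^1*109^1*131^1*137^( - 1)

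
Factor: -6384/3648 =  - 2^( - 2 )*7^1 = -7/4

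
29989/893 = 29989/893 =33.58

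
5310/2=2655 = 2655.00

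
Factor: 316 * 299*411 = 2^2 * 3^1 * 13^1 * 23^1*79^1*137^1 = 38832924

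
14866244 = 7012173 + 7854071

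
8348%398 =388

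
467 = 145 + 322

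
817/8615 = 817/8615 = 0.09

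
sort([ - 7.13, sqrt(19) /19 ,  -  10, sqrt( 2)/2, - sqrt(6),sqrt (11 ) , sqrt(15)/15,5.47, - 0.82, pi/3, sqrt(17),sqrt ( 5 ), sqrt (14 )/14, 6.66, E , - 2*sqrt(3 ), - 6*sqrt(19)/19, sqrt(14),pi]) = [ - 10, - 7.13 , - 2*sqrt(3), - sqrt (6), - 6*sqrt(19 )/19 , - 0.82,  sqrt(19 ) /19, sqrt( 15)/15 , sqrt(14)/14, sqrt ( 2) /2, pi/3,sqrt(5 ),E , pi,  sqrt(11), sqrt(14), sqrt(17), 5.47, 6.66 ]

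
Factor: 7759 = 7759^1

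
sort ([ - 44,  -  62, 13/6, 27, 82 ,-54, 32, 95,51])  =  [ - 62, - 54,- 44, 13/6, 27,32,  51,82,95]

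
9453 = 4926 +4527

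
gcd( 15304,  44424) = 8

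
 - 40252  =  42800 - 83052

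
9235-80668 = -71433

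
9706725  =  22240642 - 12533917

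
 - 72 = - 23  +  -49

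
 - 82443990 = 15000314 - 97444304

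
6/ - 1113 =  - 2/371 = -  0.01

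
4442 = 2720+1722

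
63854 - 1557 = 62297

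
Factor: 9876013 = 7^1 * 1410859^1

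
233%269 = 233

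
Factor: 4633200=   2^4* 3^4*5^2  *11^1 * 13^1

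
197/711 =197/711 = 0.28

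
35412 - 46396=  - 10984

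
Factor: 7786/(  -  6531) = -2^1*3^(  -  1 )*7^( -1) *17^1  *229^1*311^( - 1 )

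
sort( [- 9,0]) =[ - 9 , 0]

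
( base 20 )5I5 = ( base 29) 2NG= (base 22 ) 4JB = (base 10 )2365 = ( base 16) 93D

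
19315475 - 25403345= - 6087870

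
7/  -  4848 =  - 7/4848 = - 0.00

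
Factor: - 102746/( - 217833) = 358/759 = 2^1*3^(-1 )*11^( - 1 ) * 23^(  -  1)*179^1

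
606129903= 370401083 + 235728820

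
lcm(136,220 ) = 7480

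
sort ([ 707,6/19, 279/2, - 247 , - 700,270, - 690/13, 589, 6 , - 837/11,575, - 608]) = [ - 700, - 608, - 247, - 837/11, - 690/13,6/19, 6, 279/2,  270, 575,589,707 ]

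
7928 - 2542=5386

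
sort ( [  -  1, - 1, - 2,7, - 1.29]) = [ - 2,  -  1.29 , - 1,-1, 7 ] 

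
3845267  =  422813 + 3422454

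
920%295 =35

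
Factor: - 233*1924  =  -2^2*13^1 * 37^1*233^1 = - 448292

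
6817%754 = 31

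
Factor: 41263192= 2^3*409^1*12611^1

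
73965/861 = 85  +  260/287 = 85.91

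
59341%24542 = 10257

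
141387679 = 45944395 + 95443284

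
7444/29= 7444/29 = 256.69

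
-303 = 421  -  724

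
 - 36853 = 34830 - 71683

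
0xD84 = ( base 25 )5da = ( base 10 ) 3460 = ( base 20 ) 8d0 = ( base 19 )9B2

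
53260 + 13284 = 66544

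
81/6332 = 81/6332 = 0.01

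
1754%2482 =1754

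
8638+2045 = 10683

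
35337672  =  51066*692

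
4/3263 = 4/3263 = 0.00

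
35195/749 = 35195/749 = 46.99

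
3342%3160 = 182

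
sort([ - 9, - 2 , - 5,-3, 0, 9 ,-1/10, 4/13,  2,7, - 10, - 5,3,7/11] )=[  -  10 ,  -  9, - 5, - 5, -3,- 2 , - 1/10, 0,  4/13, 7/11,  2, 3 , 7,9]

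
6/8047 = 6/8047 =0.00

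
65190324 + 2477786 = 67668110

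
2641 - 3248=-607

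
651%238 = 175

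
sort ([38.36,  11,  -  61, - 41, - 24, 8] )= [ - 61, - 41, - 24,8,  11,  38.36]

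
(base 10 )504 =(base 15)239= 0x1f8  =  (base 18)1A0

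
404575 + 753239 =1157814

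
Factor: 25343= 25343^1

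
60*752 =45120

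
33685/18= 1871 + 7/18  =  1871.39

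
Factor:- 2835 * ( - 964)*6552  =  17906222880 = 2^5*3^6*5^1 * 7^2* 13^1*241^1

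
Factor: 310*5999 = 1859690 = 2^1*5^1*7^1*31^1 * 857^1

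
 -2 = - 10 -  - 8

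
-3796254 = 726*( -5229)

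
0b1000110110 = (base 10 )566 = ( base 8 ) 1066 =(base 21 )15K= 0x236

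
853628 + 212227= 1065855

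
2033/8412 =2033/8412=0.24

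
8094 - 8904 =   -  810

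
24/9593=24/9593 = 0.00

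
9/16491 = 3/5497=0.00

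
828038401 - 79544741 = 748493660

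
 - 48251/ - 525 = 91 + 68/75 = 91.91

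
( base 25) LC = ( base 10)537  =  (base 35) fc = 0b1000011001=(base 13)324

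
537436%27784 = 9540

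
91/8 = 11 + 3/8 = 11.38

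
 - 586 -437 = - 1023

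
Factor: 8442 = 2^1*3^2*7^1*67^1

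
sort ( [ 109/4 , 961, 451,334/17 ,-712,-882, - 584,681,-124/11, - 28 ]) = [ -882,  -  712  , - 584, - 28 , - 124/11, 334/17,109/4, 451, 681, 961] 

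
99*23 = 2277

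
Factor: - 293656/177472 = - 2^(  -  3)*11^1*59^( - 1)*71^1 = - 781/472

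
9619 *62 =596378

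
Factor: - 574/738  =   - 3^ ( - 2)*7^1 = - 7/9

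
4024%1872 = 280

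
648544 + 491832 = 1140376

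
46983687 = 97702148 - 50718461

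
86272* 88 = 7591936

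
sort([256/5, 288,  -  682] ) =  [- 682, 256/5,288]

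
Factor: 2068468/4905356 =517117/1226339 = 181^1 * 2857^1  *  1226339^ ( - 1) 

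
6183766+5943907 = 12127673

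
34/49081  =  34/49081=0.00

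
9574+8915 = 18489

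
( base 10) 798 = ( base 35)ms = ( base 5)11143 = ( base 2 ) 1100011110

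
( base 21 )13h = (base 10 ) 521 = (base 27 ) j8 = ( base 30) hb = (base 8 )1011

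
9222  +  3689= 12911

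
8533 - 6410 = 2123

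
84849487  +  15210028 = 100059515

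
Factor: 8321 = 53^1*157^1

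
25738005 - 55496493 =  - 29758488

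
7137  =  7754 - 617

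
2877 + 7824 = 10701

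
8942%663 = 323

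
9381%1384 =1077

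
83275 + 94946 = 178221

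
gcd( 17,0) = 17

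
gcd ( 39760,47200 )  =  80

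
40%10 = 0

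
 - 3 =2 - 5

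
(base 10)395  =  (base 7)1103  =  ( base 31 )CN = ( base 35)BA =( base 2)110001011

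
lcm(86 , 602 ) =602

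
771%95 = 11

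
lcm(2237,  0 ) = 0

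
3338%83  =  18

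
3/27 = 1/9 = 0.11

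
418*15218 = 6361124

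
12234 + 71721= 83955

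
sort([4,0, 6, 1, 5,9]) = [0,1, 4, 5, 6 , 9 ]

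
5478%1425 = 1203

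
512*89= 45568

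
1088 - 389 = 699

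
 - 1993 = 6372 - 8365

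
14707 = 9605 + 5102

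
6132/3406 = 1+1363/1703 = 1.80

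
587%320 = 267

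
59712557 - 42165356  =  17547201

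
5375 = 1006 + 4369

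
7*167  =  1169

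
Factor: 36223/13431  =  3^(  -  1 )*11^( - 1 )*89^1=89/33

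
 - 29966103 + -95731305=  - 125697408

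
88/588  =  22/147 = 0.15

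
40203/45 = 4467/5 = 893.40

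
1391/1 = 1391 = 1391.00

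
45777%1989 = 30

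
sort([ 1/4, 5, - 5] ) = [  -  5,1/4,5]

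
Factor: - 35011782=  - 2^1*3^2*13^1*149623^1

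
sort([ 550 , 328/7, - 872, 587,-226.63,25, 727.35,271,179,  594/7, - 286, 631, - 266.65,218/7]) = [  -  872, - 286 ,  -  266.65,-226.63,25,218/7,328/7, 594/7,179,271,550,587,631,727.35]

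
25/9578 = 25/9578 = 0.00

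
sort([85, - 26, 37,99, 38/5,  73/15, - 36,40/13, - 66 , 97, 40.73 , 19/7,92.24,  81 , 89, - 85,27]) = [ - 85,-66, - 36, - 26,19/7, 40/13,73/15, 38/5 , 27, 37 , 40.73,81 , 85 , 89 , 92.24,  97, 99 ] 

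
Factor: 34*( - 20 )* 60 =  - 2^5*3^1*5^2 * 17^1 = - 40800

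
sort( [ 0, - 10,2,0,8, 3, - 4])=[ -10, - 4,0,0,2,3,8 ] 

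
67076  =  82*818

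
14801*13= 192413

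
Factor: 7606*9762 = 2^2*3^1*1627^1 * 3803^1 = 74249772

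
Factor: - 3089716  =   - 2^2*7^1*17^1*6491^1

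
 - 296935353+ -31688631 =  - 328623984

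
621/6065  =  621/6065 = 0.10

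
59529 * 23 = 1369167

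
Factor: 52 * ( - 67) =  - 3484 = - 2^2  *  13^1 * 67^1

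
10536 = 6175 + 4361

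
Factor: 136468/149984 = 2^( - 3 )*43^(-1) * 313^1 = 313/344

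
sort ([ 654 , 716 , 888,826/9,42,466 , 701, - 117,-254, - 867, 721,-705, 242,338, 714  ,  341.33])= [ - 867, - 705 ,-254, - 117, 42,826/9,242,338,  341.33, 466, 654, 701, 714 , 716, 721, 888 ]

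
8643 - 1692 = 6951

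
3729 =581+3148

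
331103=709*467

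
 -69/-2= 34 + 1/2  =  34.50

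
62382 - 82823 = -20441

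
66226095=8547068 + 57679027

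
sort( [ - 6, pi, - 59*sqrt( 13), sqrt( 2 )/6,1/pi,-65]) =[ - 59*sqrt(13), - 65,-6,  sqrt( 2 ) /6, 1/pi,pi ]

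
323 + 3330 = 3653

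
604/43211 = 604/43211 = 0.01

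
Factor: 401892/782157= 2^2*41^ ( - 1)*107^1*313^1*6359^( - 1) = 133964/260719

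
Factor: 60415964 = 2^2*7^1 *941^1*2293^1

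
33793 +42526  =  76319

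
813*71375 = 58027875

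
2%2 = 0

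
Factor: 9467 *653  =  6181951 = 653^1 *9467^1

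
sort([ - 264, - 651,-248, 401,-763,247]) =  [  -  763, - 651, - 264,-248,247,401 ] 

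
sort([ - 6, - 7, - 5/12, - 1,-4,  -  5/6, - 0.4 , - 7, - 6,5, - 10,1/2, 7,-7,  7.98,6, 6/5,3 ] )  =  [-10,-7, - 7, - 7,  -  6, - 6, - 4, - 1 , - 5/6, - 5/12, - 0.4, 1/2, 6/5,  3, 5, 6 , 7,7.98] 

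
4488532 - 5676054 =  -  1187522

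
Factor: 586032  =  2^4 * 3^1*29^1*421^1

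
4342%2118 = 106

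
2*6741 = 13482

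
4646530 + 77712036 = 82358566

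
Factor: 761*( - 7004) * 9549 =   -  50896590156 =- 2^2*3^2*17^1*103^1*761^1*1061^1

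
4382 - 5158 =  - 776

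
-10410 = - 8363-2047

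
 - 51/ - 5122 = 51/5122=0.01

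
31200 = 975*32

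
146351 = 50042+96309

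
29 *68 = 1972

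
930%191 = 166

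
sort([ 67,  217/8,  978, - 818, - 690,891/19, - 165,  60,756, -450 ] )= [ - 818, - 690, - 450, - 165, 217/8,891/19,60, 67,756,  978] 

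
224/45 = 224/45 =4.98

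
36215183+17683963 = 53899146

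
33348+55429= 88777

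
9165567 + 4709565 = 13875132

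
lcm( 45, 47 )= 2115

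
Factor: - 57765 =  -3^1*5^1 *3851^1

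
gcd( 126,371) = 7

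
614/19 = 32  +  6/19 =32.32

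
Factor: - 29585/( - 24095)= 97/79   =  79^( - 1)*97^1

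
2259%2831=2259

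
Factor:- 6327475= -5^2*7^1*11^1*19^1*173^1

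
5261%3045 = 2216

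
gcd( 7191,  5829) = 3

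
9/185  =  9/185   =  0.05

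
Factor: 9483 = 3^1*29^1*109^1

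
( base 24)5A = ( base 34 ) 3s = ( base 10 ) 130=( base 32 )42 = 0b10000010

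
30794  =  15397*2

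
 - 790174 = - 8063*98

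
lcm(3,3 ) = 3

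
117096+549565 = 666661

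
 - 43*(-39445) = 1696135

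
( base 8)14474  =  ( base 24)b54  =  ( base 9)8767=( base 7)24556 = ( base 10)6460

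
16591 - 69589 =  - 52998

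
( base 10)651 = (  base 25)111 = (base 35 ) il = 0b1010001011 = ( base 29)MD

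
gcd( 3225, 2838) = 129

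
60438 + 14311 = 74749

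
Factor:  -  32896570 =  - 2^1 *5^1*7^1*53^1 * 8867^1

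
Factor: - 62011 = -62011^1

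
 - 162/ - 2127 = 54/709= 0.08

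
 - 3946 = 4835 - 8781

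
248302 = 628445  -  380143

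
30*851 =25530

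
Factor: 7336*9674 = 70968464 =2^4 *7^2 * 131^1*691^1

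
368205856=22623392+345582464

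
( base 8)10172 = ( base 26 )666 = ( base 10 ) 4218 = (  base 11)3195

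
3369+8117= 11486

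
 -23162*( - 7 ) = 162134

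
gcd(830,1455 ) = 5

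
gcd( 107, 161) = 1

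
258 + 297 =555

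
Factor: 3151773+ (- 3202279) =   -  50506= - 2^1*25253^1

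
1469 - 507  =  962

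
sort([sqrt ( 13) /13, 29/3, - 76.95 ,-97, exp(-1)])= [ - 97,-76.95, sqrt (13)/13,exp( - 1 ),29/3 ] 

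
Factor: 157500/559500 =3^1 * 5^1*7^1  *  373^(-1) = 105/373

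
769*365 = 280685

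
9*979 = 8811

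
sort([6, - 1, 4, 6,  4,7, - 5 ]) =[ - 5, - 1,4,4,  6,6,7 ]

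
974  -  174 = 800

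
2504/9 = 278 + 2/9 = 278.22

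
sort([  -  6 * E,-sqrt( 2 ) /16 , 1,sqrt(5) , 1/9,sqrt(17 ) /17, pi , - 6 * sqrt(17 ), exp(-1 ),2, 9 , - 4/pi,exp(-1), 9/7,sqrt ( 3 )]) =[-6  *  sqrt(17 ),-6*E,-4/pi , - sqrt (2) /16, 1/9, sqrt( 17 )/17, exp(-1 ), exp(-1),1, 9/7, sqrt(3 ), 2,sqrt( 5 ), pi,  9]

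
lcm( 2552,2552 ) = 2552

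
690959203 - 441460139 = 249499064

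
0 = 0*29243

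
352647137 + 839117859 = 1191764996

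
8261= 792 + 7469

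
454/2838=227/1419 = 0.16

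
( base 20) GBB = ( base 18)1287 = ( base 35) 5EG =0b1100111100111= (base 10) 6631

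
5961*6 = 35766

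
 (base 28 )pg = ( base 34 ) l2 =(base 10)716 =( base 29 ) ok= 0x2cc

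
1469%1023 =446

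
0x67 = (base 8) 147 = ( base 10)103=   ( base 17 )61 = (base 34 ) 31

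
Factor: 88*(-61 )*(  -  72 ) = 2^6*3^2*11^1  *61^1 = 386496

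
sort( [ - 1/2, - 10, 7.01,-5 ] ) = [ - 10,-5,-1/2,7.01 ] 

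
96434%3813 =1109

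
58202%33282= 24920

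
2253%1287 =966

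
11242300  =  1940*5795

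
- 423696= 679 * ( - 624)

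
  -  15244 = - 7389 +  - 7855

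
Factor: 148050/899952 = 24675/149992 = 2^(-3)*3^1 * 5^2 * 7^1*47^1*18749^( - 1 ) 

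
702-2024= - 1322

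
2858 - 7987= - 5129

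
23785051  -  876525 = 22908526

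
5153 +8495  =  13648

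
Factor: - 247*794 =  - 196118 = -2^1*13^1*19^1 *397^1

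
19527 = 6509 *3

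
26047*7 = 182329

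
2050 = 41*50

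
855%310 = 235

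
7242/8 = 3621/4 = 905.25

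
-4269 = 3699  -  7968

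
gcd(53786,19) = 1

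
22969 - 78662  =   - 55693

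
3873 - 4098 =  - 225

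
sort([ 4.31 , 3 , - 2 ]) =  [ - 2,3,4.31 ] 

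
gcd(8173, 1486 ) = 743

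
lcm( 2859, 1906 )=5718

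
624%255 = 114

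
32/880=2/55 =0.04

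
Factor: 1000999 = 1000999^1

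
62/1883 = 62/1883 = 0.03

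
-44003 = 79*(-557) 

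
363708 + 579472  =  943180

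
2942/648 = 4+175/324=4.54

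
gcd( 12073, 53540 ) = 1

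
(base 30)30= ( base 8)132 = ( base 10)90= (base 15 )60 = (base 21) 46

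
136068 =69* 1972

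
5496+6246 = 11742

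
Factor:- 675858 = -2^1*3^1*112643^1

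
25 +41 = 66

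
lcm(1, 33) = 33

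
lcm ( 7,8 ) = 56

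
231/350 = 33/50 = 0.66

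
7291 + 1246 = 8537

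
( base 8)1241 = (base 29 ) N6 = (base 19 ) 1G8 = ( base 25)11n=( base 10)673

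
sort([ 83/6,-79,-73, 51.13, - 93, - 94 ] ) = [ - 94 , - 93, - 79,  -  73,83/6,51.13] 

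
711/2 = 711/2 = 355.50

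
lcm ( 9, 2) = 18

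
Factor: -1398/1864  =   - 2^( - 2)*3^1 = -3/4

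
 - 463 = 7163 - 7626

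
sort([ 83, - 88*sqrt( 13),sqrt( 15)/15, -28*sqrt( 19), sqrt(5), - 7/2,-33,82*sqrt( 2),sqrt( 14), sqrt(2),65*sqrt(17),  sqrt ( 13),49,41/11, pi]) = [- 88*sqrt( 13 ), - 28*sqrt( 19), -33, - 7/2 , sqrt( 15 )/15 , sqrt(2),  sqrt( 5), pi,sqrt( 13),41/11, sqrt( 14),49,83  ,  82*sqrt( 2),65*sqrt( 17)] 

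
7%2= 1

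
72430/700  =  103 +33/70 = 103.47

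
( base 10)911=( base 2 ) 1110001111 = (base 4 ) 32033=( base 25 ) 1BB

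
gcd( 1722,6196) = 2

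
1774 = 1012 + 762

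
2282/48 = 1141/24 = 47.54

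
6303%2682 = 939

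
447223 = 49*9127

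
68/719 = 68/719 = 0.09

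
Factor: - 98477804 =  - 2^2*17^1*1448203^1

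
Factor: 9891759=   3^1*31^1*106363^1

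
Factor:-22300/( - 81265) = 4460/16253 = 2^2*5^1*223^1*16253^(- 1) 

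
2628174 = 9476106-6847932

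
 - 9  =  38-47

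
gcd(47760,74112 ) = 48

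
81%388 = 81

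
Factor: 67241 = 19^1*3539^1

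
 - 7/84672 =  - 1/12096 = - 0.00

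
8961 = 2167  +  6794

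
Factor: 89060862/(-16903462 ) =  - 44530431/8451731  =  - 3^1*11^1*29^(  -  1)*291439^(-1)*1349407^1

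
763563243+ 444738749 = 1208301992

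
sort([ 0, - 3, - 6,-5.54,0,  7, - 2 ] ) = [ -6, - 5.54, - 3,- 2, 0,0,7 ]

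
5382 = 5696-314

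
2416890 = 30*80563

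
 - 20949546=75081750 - 96031296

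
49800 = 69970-20170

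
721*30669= 22112349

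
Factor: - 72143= -19^1*3797^1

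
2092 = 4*523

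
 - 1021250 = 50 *( - 20425)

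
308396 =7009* 44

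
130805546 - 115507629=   15297917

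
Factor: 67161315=3^1* 5^1*13^1*344417^1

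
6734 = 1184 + 5550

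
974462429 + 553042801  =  1527505230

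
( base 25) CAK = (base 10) 7770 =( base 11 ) 5924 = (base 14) 2B90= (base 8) 17132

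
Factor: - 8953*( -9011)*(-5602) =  - 451944055766 = - 2^1* 7^1*1279^1*2801^1*9011^1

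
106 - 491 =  - 385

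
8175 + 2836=11011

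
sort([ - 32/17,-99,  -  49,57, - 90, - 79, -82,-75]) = [-99,-90,- 82, - 79, - 75, - 49, - 32/17,57]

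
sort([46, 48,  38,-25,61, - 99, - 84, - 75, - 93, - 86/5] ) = [ - 99, - 93, - 84, - 75, - 25,  -  86/5,38, 46, 48, 61]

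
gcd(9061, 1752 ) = 1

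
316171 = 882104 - 565933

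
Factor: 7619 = 19^1*401^1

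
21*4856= 101976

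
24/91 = 24/91  =  0.26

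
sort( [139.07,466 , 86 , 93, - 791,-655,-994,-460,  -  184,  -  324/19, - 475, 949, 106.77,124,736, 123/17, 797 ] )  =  [  -  994, - 791,- 655,-475,-460, - 184, - 324/19 , 123/17, 86, 93,106.77, 124,139.07, 466, 736,797,949]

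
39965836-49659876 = -9694040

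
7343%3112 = 1119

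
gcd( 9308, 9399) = 13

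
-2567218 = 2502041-5069259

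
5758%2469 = 820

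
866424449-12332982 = 854091467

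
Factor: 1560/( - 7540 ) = - 2^1*3^1*29^ (-1) = -6/29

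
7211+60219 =67430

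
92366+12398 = 104764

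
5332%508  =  252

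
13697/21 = 652 + 5/21 = 652.24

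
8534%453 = 380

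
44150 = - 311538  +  355688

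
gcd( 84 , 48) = 12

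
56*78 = 4368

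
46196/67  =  689 + 33/67 = 689.49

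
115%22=5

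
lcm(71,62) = 4402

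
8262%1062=828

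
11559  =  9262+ 2297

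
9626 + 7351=16977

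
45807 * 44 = 2015508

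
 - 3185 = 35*( - 91)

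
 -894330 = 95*( - 9414 ) 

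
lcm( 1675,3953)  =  98825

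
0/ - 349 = 0/1 = -0.00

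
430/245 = 86/49 = 1.76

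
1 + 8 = 9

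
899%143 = 41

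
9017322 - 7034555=1982767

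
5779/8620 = 5779/8620 = 0.67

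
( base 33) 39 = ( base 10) 108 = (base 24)4c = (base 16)6C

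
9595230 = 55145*174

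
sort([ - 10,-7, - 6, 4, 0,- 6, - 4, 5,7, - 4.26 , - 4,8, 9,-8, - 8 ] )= [ - 10, - 8, - 8, - 7, - 6, - 6, - 4.26, - 4, - 4, 0, 4, 5,7, 8, 9 ] 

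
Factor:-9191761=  -1063^1 * 8647^1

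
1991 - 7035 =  - 5044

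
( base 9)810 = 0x291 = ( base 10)657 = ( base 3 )220100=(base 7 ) 1626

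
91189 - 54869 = 36320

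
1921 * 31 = 59551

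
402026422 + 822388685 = 1224415107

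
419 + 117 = 536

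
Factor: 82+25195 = 25277 = 7^1*23^1*157^1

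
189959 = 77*2467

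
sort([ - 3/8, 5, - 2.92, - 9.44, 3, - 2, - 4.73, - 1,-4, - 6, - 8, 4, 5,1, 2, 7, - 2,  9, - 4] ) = [-9.44, - 8 ,  -  6,-4.73, - 4,-4,-2.92, - 2 , - 2, - 1, - 3/8,1,2, 3, 4,5,5, 7, 9] 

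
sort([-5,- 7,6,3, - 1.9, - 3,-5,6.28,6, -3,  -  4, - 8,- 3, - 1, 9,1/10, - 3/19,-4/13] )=[ - 8,  -  7, - 5,  -  5,-4, - 3,-3,-3,-1.9, - 1, - 4/13,-3/19 , 1/10,3,6, 6,6.28,9 ]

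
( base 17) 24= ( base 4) 212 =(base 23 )1F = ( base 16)26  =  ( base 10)38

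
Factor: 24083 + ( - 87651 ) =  - 2^4*29^1*137^1= - 63568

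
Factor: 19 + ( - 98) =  - 79 =- 79^1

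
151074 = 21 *7194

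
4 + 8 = 12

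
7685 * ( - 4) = - 30740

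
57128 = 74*772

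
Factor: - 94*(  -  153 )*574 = 8255268 = 2^2 * 3^2*7^1*17^1*41^1*47^1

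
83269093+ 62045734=145314827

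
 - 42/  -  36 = 7/6 = 1.17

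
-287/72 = -287/72 = - 3.99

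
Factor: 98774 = 2^1*13^1 * 29^1*131^1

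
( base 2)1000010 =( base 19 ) 39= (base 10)66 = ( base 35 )1v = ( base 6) 150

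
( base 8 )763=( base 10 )499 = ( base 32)fj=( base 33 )f4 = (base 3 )200111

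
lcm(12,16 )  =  48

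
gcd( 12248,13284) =4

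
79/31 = 2+17/31 =2.55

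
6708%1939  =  891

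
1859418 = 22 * 84519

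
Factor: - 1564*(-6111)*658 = 2^3*3^2*7^2*17^1 * 23^1*47^1*97^1 = 6288903432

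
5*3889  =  19445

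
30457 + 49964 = 80421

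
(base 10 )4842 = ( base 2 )1001011101010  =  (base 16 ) 12ea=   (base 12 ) 2976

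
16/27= 16/27 = 0.59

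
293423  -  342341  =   - 48918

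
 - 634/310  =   - 317/155 = - 2.05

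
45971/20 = 45971/20 = 2298.55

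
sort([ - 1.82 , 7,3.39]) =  [ - 1.82,3.39,7]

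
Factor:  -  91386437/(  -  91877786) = 2^ ( - 1)*7^ (  -  1)* 11^(- 1)*13^( - 1)*73^1*45893^( - 1)*1251869^1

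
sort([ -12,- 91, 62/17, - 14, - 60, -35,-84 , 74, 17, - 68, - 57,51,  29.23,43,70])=[ - 91, - 84,- 68,-60, - 57, - 35, - 14, - 12, 62/17, 17, 29.23, 43, 51, 70 , 74]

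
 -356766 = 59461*( -6)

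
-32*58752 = -1880064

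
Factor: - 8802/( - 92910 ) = 3^2*5^( - 1) *19^(  -  1 ) = 9/95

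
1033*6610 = 6828130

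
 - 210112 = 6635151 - 6845263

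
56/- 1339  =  -56/1339 = -0.04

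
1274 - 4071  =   - 2797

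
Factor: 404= 2^2 * 101^1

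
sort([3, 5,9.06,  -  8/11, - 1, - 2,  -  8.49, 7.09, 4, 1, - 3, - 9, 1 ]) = [- 9,-8.49 ,- 3, - 2, - 1, - 8/11, 1,1, 3 , 4, 5 , 7.09, 9.06 ] 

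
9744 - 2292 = 7452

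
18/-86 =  - 9/43 = - 0.21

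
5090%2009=1072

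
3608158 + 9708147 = 13316305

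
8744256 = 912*9588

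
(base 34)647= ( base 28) 90N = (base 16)1BA7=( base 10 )7079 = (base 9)10635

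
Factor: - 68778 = -2^1 * 3^2 * 3821^1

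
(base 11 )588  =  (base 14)381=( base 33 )l8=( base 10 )701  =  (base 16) 2BD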